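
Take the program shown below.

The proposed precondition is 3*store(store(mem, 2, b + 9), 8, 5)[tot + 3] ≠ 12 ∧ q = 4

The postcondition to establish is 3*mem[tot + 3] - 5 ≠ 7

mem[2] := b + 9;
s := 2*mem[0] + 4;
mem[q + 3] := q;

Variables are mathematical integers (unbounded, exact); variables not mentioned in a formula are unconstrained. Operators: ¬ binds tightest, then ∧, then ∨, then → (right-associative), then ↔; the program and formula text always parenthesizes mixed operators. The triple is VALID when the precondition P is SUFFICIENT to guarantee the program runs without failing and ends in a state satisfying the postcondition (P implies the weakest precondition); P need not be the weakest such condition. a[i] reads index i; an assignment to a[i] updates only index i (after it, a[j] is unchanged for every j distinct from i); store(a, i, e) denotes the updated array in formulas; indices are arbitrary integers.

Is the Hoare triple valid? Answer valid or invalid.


Working backward. After the program, the postcondition 3*mem[tot + 3] - 5 ≠ 7 must hold; in canonical form it is 3*mem[tot + 3] ≠ 12.
Before mem[q + 3] := q: 3*store(mem, q + 3, q)[tot + 3] ≠ 12
Before s := 2*mem[0] + 4: 3*store(mem, q + 3, q)[tot + 3] ≠ 12
Before mem[2] := b + 9: 3*store(store(mem, 2, b + 9), q + 3, q)[tot + 3] ≠ 12
The weakest precondition is 3*store(store(mem, 2, b + 9), q + 3, q)[tot + 3] ≠ 12.
Check whether 3*store(store(mem, 2, b + 9), 8, 5)[tot + 3] ≠ 12 ∧ q = 4 implies it.
Countermodel: at the initial state b = -7, mem = {[2] = 2, [7] = 2, [8] = 4, elsewhere 2}, q = 4, tot = 5, the precondition holds but the weakest precondition fails.
Answer: invalid


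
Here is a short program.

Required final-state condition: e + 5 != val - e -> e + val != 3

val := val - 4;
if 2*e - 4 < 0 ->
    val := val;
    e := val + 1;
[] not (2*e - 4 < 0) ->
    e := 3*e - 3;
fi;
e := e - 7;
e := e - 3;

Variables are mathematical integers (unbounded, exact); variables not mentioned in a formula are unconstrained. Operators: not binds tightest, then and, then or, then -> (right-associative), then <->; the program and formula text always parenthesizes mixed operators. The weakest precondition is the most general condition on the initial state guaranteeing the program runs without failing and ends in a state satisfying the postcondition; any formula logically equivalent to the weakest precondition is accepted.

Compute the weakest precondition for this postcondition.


Working backward. After the program, the postcondition e + 5 != val - e -> e + val != 3 must hold; in canonical form it is 2*e != val - 5 -> e + val != 3.
Before e := e - 3: 2*e != val + 1 -> e + val != 6
Before e := e - 7: 2*e != val + 15 -> e + val != 13
Then branch requires val != 13 -> 2*val != 12; else branch requires 6*e != val + 21 -> 3*e + val != 16.
Before the if: (2*e < 4 -> (val != 13 -> 2*val != 12)) and ((not (2*e < 4)) -> (6*e != val + 21 -> 3*e + val != 16))
Before val := val - 4: (2*e < 4 -> (val != 17 -> 2*val != 20)) and ((not (2*e < 4)) -> (6*e != val + 17 -> 3*e + val != 20))
Answer: WP = (2*e < 4 -> (val != 17 -> 2*val != 20)) and ((not (2*e < 4)) -> (6*e != val + 17 -> 3*e + val != 20))


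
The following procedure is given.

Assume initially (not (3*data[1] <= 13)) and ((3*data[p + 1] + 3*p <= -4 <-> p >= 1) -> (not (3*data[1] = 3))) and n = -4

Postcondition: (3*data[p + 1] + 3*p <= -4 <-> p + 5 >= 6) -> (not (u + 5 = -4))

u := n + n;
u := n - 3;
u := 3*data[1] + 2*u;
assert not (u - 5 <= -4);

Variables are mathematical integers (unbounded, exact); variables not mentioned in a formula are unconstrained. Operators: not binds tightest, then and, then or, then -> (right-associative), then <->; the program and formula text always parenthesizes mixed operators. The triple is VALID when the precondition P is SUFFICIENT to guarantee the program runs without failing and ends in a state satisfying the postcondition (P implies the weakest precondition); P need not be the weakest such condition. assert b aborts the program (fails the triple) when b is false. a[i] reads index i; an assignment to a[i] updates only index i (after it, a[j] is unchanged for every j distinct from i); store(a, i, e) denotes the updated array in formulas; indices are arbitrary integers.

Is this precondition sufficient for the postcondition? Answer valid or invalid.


Working backward. After the program, the postcondition (3*data[p + 1] + 3*p <= -4 <-> p + 5 >= 6) -> (not (u + 5 = -4)) must hold; in canonical form it is (3*data[p + 1] + 3*p <= -4 <-> p >= 1) -> (not (u = -9)).
Before assert not (u - 5 <= -4): (not (u <= 1)) and ((3*data[p + 1] + 3*p <= -4 <-> p >= 1) -> (not (u = -9)))
Before u := 3*data[1] + 2*u: (not (3*data[1] + 2*u <= 1)) and ((3*data[p + 1] + 3*p <= -4 <-> p >= 1) -> (not (3*data[1] + 2*u = -9)))
Before u := n - 3: (not (3*data[1] + 2*n <= 7)) and ((3*data[p + 1] + 3*p <= -4 <-> p >= 1) -> (not (3*data[1] + 2*n = -3)))
Before u := n + n: (not (3*data[1] + 2*n <= 7)) and ((3*data[p + 1] + 3*p <= -4 <-> p >= 1) -> (not (3*data[1] + 2*n = -3)))
The weakest precondition is (not (3*data[1] + 2*n <= 7)) and ((3*data[p + 1] + 3*p <= -4 <-> p >= 1) -> (not (3*data[1] + 2*n = -3))).
Check whether (not (3*data[1] <= 13)) and ((3*data[p + 1] + 3*p <= -4 <-> p >= 1) -> (not (3*data[1] = 3))) and n = -4 implies it.
Countermodel: at the initial state data = {[1] = 5, elsewhere 5}, n = -4, p = 0, the precondition holds but the weakest precondition fails.
Answer: invalid


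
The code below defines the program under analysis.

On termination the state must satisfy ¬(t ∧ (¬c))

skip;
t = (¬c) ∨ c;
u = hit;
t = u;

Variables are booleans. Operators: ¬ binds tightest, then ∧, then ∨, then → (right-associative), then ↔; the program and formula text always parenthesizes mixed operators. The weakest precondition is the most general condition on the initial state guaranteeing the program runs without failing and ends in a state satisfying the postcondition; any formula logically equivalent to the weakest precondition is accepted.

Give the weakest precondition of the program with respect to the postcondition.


Working backward. After the program, ¬(t ∧ (¬c)) must hold.
Before t := u: ¬(u ∧ (¬c))
Before u := hit: ¬(hit ∧ (¬c))
Before t := (¬c) ∨ c: ¬(hit ∧ (¬c))
Before skip: ¬(hit ∧ (¬c))
Answer: WP = ¬(hit ∧ (¬c))


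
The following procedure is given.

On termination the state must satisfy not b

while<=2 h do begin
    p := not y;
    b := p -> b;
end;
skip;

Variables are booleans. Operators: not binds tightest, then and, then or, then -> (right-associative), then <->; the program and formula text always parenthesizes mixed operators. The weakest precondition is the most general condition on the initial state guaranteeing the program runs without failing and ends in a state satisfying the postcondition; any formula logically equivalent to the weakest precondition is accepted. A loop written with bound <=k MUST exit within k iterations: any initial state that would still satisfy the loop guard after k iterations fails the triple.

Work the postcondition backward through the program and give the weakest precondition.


Working backward. After the program, not b must hold.
Before skip: not b
Before the loop (bound <=2), unroll the exhaustion recursion (WP_0 = exit-now case; WP_j = one more guarded iteration, up to j = 2):
  WP_0: (not h) and (not b)
  WP_1: (h -> ((not h) and (not ((not y) -> b)))) and ((not h) -> (not b))
  WP_2: (h -> ((h -> ((not h) and (not ((not y) -> ((not y) -> b))))) and ((not h) -> (not ((not y) -> b))))) and ((not h) -> (not b))
So before the loop: (h -> ((h -> ((not h) and (not ((not y) -> ((not y) -> b))))) and ((not h) -> (not ((not y) -> b))))) and ((not h) -> (not b))
Answer: WP = (h -> ((h -> ((not h) and (not ((not y) -> ((not y) -> b))))) and ((not h) -> (not ((not y) -> b))))) and ((not h) -> (not b))


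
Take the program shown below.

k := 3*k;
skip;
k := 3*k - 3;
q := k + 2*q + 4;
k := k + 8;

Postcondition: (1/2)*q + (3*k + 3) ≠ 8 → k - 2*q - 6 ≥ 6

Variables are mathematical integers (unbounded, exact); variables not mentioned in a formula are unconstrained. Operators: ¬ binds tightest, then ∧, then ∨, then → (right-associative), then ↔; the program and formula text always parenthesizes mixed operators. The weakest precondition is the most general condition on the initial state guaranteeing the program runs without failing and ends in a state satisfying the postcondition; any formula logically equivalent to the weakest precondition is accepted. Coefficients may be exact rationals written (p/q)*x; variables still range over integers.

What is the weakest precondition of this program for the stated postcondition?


Working backward. After the program, the postcondition (1/2)*q + (3*k + 3) ≠ 8 → k - 2*q - 6 ≥ 6 must hold; in canonical form it is 3*k + (1/2)*q ≠ 5 → k ≥ 2*q + 12.
Before k := k + 8: 3*k + (1/2)*q ≠ -19 → k ≥ 2*q + 4
Before q := k + 2*q + 4: (7/2)*k + q ≠ -21 → k + 4*q ≤ -12
Before k := 3*k - 3: (21/2)*k + q ≠ -21/2 → 3*k + 4*q ≤ -9
Before skip: (21/2)*k + q ≠ -21/2 → 3*k + 4*q ≤ -9
Before k := 3*k: (63/2)*k + q ≠ -21/2 → 9*k + 4*q ≤ -9
Answer: WP = (63/2)*k + q ≠ -21/2 → 9*k + 4*q ≤ -9


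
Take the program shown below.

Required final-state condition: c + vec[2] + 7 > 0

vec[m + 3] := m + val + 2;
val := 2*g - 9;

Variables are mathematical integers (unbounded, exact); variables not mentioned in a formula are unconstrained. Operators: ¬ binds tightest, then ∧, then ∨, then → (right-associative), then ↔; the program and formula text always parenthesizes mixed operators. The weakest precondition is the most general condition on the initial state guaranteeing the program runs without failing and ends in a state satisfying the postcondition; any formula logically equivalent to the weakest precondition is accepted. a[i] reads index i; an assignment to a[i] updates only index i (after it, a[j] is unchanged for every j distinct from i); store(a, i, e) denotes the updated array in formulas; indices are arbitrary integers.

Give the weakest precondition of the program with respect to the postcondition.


Working backward. After the program, the postcondition c + vec[2] + 7 > 0 must hold; in canonical form it is vec[2] + c > -7.
Before val := 2*g - 9: vec[2] + c > -7
Before vec[m + 3] := m + val + 2: store(vec, m + 3, m + val + 2)[2] + c > -7
Answer: WP = store(vec, m + 3, m + val + 2)[2] + c > -7


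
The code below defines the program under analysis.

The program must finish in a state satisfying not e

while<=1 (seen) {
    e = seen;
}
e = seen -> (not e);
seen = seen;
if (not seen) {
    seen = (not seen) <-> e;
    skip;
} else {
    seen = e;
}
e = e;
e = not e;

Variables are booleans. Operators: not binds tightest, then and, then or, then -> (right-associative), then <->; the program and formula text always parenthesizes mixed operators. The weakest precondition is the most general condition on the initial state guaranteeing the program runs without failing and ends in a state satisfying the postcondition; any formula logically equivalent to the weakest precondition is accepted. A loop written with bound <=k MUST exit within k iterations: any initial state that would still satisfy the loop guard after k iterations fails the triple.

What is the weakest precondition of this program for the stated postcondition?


Working backward. After the program, not e must hold.
Before e := not e: e
Before e := e: e
Then branch requires e; else branch requires e.
Before the if: ((not seen) -> e) and (seen -> e)
Before seen := seen: ((not seen) -> e) and (seen -> e)
Before e := seen -> (not e): ((not seen) -> (seen -> (not e))) and (seen -> (seen -> (not e)))
Before the loop (bound <=1), unroll the exhaustion recursion (WP_0 = exit-now case; WP_j = one more guarded iteration, up to j = 1):
  WP_0: (not seen) and ((not seen) -> (seen -> (not e))) and (seen -> (seen -> (not e)))
  WP_1: (seen -> ((not seen) and ((not seen) -> (seen -> (not seen))) and (seen -> (seen -> (not seen))))) and ((not seen) -> (((not seen) -> (seen -> (not e))) and (seen -> (seen -> (not e)))))
So before the loop: (seen -> ((not seen) and ((not seen) -> (seen -> (not seen))) and (seen -> (seen -> (not seen))))) and ((not seen) -> (((not seen) -> (seen -> (not e))) and (seen -> (seen -> (not e)))))
Answer: WP = (seen -> ((not seen) and ((not seen) -> (seen -> (not seen))) and (seen -> (seen -> (not seen))))) and ((not seen) -> (((not seen) -> (seen -> (not e))) and (seen -> (seen -> (not e)))))


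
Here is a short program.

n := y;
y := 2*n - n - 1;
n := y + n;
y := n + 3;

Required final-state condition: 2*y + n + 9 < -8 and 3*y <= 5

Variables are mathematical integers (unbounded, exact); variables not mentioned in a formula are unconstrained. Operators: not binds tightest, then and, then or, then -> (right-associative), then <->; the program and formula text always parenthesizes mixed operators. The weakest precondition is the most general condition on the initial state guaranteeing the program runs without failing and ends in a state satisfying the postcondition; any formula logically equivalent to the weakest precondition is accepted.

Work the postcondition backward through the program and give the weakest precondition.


Working backward. After the program, the postcondition 2*y + n + 9 < -8 and 3*y <= 5 must hold; in canonical form it is n + 2*y < -17 and 3*y <= 5.
Before y := n + 3: 3*n < -23 and 3*n <= -4
Before n := y + n: 3*n + 3*y < -23 and 3*n + 3*y <= -4
Before y := 2*n - n - 1: 6*n < -20 and 6*n <= -1
Before n := y: 6*y < -20 and 6*y <= -1
Answer: WP = 6*y < -20 and 6*y <= -1


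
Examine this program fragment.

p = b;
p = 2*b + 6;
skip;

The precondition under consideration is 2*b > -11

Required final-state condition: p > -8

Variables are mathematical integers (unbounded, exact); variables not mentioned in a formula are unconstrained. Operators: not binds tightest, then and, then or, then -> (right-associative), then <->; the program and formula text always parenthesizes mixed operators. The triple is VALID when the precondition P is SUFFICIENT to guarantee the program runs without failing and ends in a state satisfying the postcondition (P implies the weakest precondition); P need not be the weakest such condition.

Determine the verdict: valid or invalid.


Working backward. After the program, p > -8 must hold.
Before skip: p > -8
Before p := 2*b + 6: 2*b > -14
Before p := b: 2*b > -14
The weakest precondition is 2*b > -14.
Check whether 2*b > -11 implies it.
Every state satisfying the precondition satisfies the weakest precondition: the implication holds.
Answer: valid


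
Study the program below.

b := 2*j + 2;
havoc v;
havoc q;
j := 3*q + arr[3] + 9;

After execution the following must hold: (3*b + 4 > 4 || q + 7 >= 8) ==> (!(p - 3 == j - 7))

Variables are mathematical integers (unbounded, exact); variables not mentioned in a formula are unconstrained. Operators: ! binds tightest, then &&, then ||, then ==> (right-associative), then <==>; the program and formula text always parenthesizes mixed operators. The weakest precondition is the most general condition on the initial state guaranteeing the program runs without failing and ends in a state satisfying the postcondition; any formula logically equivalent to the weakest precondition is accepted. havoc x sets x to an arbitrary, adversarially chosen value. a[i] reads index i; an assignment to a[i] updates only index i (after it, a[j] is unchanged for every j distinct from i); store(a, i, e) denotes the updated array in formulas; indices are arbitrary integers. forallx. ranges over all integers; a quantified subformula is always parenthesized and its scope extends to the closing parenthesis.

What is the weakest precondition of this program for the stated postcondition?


Working backward. After the program, the postcondition (3*b + 4 > 4 || q + 7 >= 8) ==> (!(p - 3 == j - 7)) must hold; in canonical form it is (3*b > 0 || q >= 1) ==> (!(p == j - 4)).
Before j := 3*q + arr[3] + 9: (3*b > 0 || q >= 1) ==> (!(p == arr[3] + 3*q + 5))
Before havoc q: forall q_1. ((3*b > 0 || q_1 >= 1) ==> (!(p == arr[3] + 3*q_1 + 5)))
Before havoc v: forall q_1. ((3*b > 0 || q_1 >= 1) ==> (!(p == arr[3] + 3*q_1 + 5)))
Before b := 2*j + 2: forall q_1. ((6*j > -6 || q_1 >= 1) ==> (!(p == arr[3] + 3*q_1 + 5)))
Answer: WP = forall q_1. ((6*j > -6 || q_1 >= 1) ==> (!(p == arr[3] + 3*q_1 + 5)))


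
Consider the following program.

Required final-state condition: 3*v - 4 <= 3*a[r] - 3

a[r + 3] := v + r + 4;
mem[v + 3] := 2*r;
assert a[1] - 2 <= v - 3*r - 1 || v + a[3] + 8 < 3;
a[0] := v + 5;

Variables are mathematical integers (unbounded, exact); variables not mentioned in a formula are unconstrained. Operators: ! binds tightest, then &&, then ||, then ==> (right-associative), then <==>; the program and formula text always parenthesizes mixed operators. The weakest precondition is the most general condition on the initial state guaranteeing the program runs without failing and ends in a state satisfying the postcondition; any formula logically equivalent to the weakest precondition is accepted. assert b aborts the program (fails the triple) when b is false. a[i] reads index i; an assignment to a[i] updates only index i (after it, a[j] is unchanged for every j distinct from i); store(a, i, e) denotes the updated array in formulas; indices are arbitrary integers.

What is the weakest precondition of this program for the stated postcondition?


Working backward. After the program, the postcondition 3*v - 4 <= 3*a[r] - 3 must hold; in canonical form it is 3*v <= 3*a[r] + 1.
Before a[0] := v + 5: 3*v <= 3*store(a, 0, v + 5)[r] + 1
Before assert a[1] - 2 <= v - 3*r - 1 || v + a[3] + 8 < 3: (a[1] + 3*r <= v + 1 || a[3] + v < -5) && 3*v <= 3*store(a, 0, v + 5)[r] + 1
Before mem[v + 3] := 2*r: (a[1] + 3*r <= v + 1 || a[3] + v < -5) && 3*v <= 3*store(a, 0, v + 5)[r] + 1
Before a[r + 3] := v + r + 4: (store(a, r + 3, r + v + 4)[1] + 3*r <= v + 1 || store(a, r + 3, r + v + 4)[3] + v < -5) && 3*v <= 3*store(store(a, r + 3, r + v + 4), 0, v + 5)[r] + 1
Answer: WP = (store(a, r + 3, r + v + 4)[1] + 3*r <= v + 1 || store(a, r + 3, r + v + 4)[3] + v < -5) && 3*v <= 3*store(store(a, r + 3, r + v + 4), 0, v + 5)[r] + 1


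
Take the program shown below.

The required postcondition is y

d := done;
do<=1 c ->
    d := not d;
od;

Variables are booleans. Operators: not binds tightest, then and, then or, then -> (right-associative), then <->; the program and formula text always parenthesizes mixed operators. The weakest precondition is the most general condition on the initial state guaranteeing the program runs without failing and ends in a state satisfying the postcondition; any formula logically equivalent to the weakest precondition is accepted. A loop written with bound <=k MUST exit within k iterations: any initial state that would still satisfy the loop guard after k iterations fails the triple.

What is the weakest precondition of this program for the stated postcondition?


Working backward. After the program, y must hold.
Before the loop (bound <=1), unroll the exhaustion recursion (WP_0 = exit-now case; WP_j = one more guarded iteration, up to j = 1):
  WP_0: (not c) and y
  WP_1: (c -> ((not c) and y)) and ((not c) -> y)
So before the loop: (c -> ((not c) and y)) and ((not c) -> y)
Before d := done: (c -> ((not c) and y)) and ((not c) -> y)
Answer: WP = (c -> ((not c) and y)) and ((not c) -> y)


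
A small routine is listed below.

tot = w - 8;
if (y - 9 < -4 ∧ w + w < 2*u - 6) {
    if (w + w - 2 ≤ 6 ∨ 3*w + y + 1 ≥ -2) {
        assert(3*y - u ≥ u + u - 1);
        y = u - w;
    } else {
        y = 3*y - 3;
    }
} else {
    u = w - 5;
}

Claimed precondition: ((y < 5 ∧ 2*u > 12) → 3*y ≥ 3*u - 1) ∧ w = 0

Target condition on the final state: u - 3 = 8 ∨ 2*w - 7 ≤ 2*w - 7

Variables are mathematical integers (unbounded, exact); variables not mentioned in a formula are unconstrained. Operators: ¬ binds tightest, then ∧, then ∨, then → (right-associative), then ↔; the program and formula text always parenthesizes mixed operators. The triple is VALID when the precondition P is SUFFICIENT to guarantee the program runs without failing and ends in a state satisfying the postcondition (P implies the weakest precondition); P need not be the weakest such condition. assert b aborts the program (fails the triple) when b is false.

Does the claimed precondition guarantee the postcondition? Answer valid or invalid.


Working backward. After the program, the postcondition u - 3 = 8 ∨ 2*w - 7 ≤ 2*w - 7 must hold; in canonical form it is true.
Then branch requires (2*w ≤ 8 ∨ 3*w + y ≥ -3) → 3*y ≥ 3*u - 1; else branch requires true.
Before the if: (y < 5 ∧ 2*w < 2*u - 6) → ((2*w ≤ 8 ∨ 3*w + y ≥ -3) → 3*y ≥ 3*u - 1)
Before tot := w - 8: (y < 5 ∧ 2*w < 2*u - 6) → ((2*w ≤ 8 ∨ 3*w + y ≥ -3) → 3*y ≥ 3*u - 1)
The weakest precondition is (y < 5 ∧ 2*w < 2*u - 6) → ((2*w ≤ 8 ∨ 3*w + y ≥ -3) → 3*y ≥ 3*u - 1).
Check whether ((y < 5 ∧ 2*u > 12) → 3*y ≥ 3*u - 1) ∧ w = 0 implies it.
Countermodel: at the initial state u = 4, w = 0, y = 0, the precondition holds but the weakest precondition fails.
Answer: invalid


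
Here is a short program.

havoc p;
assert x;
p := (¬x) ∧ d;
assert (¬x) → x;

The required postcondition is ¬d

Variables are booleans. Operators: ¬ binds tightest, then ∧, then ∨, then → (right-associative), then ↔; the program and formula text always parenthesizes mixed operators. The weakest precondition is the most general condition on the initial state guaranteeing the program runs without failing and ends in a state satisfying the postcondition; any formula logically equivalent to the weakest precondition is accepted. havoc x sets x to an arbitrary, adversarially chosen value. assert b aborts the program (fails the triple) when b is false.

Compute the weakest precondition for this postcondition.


Working backward. After the program, ¬d must hold.
Before assert (¬x) → x: ((¬x) → x) ∧ (¬d)
Before p := (¬x) ∧ d: ((¬x) → x) ∧ (¬d)
Before assert x: x ∧ ((¬x) → x) ∧ (¬d)
Before havoc p: x ∧ ((¬x) → x) ∧ (¬d)
Answer: WP = x ∧ ((¬x) → x) ∧ (¬d)


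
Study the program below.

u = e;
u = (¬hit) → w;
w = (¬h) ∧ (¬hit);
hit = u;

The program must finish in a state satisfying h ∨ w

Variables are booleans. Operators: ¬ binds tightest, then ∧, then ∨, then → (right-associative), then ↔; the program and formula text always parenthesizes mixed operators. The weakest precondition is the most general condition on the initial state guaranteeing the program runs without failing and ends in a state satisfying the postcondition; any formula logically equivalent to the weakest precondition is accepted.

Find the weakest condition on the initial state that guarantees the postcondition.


Working backward. After the program, h ∨ w must hold.
Before hit := u: h ∨ w
Before w := (¬h) ∧ (¬hit): h ∨ ((¬h) ∧ (¬hit))
Before u := (¬hit) → w: h ∨ ((¬h) ∧ (¬hit))
Before u := e: h ∨ ((¬h) ∧ (¬hit))
Answer: WP = h ∨ ((¬h) ∧ (¬hit))


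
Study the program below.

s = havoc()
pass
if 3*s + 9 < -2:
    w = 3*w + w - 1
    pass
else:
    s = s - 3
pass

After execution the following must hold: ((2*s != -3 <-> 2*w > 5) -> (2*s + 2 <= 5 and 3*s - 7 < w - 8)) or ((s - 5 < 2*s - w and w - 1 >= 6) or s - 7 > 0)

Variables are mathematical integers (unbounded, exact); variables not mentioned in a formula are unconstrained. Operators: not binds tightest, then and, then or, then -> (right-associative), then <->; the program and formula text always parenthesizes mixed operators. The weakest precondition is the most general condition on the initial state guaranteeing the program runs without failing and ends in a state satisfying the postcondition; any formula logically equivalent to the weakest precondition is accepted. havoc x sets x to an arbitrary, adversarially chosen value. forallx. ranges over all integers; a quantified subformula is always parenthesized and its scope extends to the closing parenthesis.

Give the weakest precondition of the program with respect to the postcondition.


Working backward. After the program, the postcondition ((2*s != -3 <-> 2*w > 5) -> (2*s + 2 <= 5 and 3*s - 7 < w - 8)) or ((s - 5 < 2*s - w and w - 1 >= 6) or s - 7 > 0) must hold; in canonical form it is ((2*s != -3 <-> 2*w > 5) -> (2*s <= 3 and 3*s < w - 1)) or (w < s + 5 and w >= 7) or s > 7.
Before skip: ((2*s != -3 <-> 2*w > 5) -> (2*s <= 3 and 3*s < w - 1)) or (w < s + 5 and w >= 7) or s > 7
Then branch requires ((2*s != -3 <-> 8*w > 7) -> (2*s <= 3 and 3*s < 4*w - 2)) or (4*w < s + 6 and 4*w >= 8) or s > 7; else branch requires ((2*s != 3 <-> 2*w > 5) -> (2*s <= 9 and 3*s < w + 8)) or (w < s + 2 and w >= 7) or s > 10.
Before the if: (3*s < -11 -> (((2*s != -3 <-> 8*w > 7) -> (2*s <= 3 and 3*s < 4*w - 2)) or (4*w < s + 6 and 4*w >= 8) or s > 7)) and ((not (3*s < -11)) -> (((2*s != 3 <-> 2*w > 5) -> (2*s <= 9 and 3*s < w + 8)) or (w < s + 2 and w >= 7) or s > 10))
Before skip: (3*s < -11 -> (((2*s != -3 <-> 8*w > 7) -> (2*s <= 3 and 3*s < 4*w - 2)) or (4*w < s + 6 and 4*w >= 8) or s > 7)) and ((not (3*s < -11)) -> (((2*s != 3 <-> 2*w > 5) -> (2*s <= 9 and 3*s < w + 8)) or (w < s + 2 and w >= 7) or s > 10))
Before havoc s: forall s_1. ((3*s_1 < -11 -> (((2*s_1 != -3 <-> 8*w > 7) -> (2*s_1 <= 3 and 3*s_1 < 4*w - 2)) or (4*w < s_1 + 6 and 4*w >= 8) or s_1 > 7)) and ((not (3*s_1 < -11)) -> (((2*s_1 != 3 <-> 2*w > 5) -> (2*s_1 <= 9 and 3*s_1 < w + 8)) or (w < s_1 + 2 and w >= 7) or s_1 > 10)))
Answer: WP = forall s_1. ((3*s_1 < -11 -> (((2*s_1 != -3 <-> 8*w > 7) -> (2*s_1 <= 3 and 3*s_1 < 4*w - 2)) or (4*w < s_1 + 6 and 4*w >= 8) or s_1 > 7)) and ((not (3*s_1 < -11)) -> (((2*s_1 != 3 <-> 2*w > 5) -> (2*s_1 <= 9 and 3*s_1 < w + 8)) or (w < s_1 + 2 and w >= 7) or s_1 > 10)))


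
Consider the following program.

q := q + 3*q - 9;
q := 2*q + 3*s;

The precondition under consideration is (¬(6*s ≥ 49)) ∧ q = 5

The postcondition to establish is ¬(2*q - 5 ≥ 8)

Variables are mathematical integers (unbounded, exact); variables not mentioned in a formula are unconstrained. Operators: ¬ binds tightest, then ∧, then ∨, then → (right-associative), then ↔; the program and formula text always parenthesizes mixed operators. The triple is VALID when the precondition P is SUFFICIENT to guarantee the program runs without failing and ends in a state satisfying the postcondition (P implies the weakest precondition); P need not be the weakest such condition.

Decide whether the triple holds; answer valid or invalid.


Working backward. After the program, the postcondition ¬(2*q - 5 ≥ 8) must hold; in canonical form it is ¬(2*q ≥ 13).
Before q := 2*q + 3*s: ¬(4*q + 6*s ≥ 13)
Before q := q + 3*q - 9: ¬(16*q + 6*s ≥ 49)
The weakest precondition is ¬(16*q + 6*s ≥ 49).
Check whether (¬(6*s ≥ 49)) ∧ q = 5 implies it.
Countermodel: at the initial state q = 5, s = -5, the precondition holds but the weakest precondition fails.
Answer: invalid


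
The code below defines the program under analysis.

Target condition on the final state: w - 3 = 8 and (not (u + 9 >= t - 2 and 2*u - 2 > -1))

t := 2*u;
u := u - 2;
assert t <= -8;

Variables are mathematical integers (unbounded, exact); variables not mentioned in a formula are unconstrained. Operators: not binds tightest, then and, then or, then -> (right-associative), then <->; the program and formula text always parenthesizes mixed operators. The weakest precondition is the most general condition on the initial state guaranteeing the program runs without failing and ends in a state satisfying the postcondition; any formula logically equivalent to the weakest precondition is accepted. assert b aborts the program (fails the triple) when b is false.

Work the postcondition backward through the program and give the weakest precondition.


Working backward. After the program, the postcondition w - 3 = 8 and (not (u + 9 >= t - 2 and 2*u - 2 > -1)) must hold; in canonical form it is w = 11 and (not (u >= t - 11 and 2*u > 1)).
Before assert t <= -8: t <= -8 and w = 11 and (not (u >= t - 11 and 2*u > 1))
Before u := u - 2: t <= -8 and w = 11 and (not (u >= t - 9 and 2*u > 5))
Before t := 2*u: 2*u <= -8 and w = 11 and (not (u <= 9 and 2*u > 5))
Answer: WP = 2*u <= -8 and w = 11 and (not (u <= 9 and 2*u > 5))


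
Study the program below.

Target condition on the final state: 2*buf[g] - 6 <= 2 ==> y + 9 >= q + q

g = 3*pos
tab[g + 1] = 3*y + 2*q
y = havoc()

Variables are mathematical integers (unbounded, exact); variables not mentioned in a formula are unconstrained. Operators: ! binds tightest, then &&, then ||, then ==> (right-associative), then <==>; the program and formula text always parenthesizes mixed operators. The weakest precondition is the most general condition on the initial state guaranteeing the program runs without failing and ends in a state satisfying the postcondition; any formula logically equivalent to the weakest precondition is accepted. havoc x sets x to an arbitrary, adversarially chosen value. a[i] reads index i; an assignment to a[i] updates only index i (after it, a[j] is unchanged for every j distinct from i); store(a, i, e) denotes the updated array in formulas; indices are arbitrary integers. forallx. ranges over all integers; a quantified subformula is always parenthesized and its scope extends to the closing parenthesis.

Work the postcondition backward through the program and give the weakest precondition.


Working backward. After the program, the postcondition 2*buf[g] - 6 <= 2 ==> y + 9 >= q + q must hold; in canonical form it is 2*buf[g] <= 8 ==> y >= 2*q - 9.
Before havoc y: forall y_1. (2*buf[g] <= 8 ==> y_1 >= 2*q - 9)
Before tab[g + 1] := 3*y + 2*q: forall y_1. (2*buf[g] <= 8 ==> y_1 >= 2*q - 9)
Before g := 3*pos: forall y_1. (2*buf[3*pos] <= 8 ==> y_1 >= 2*q - 9)
Answer: WP = forall y_1. (2*buf[3*pos] <= 8 ==> y_1 >= 2*q - 9)


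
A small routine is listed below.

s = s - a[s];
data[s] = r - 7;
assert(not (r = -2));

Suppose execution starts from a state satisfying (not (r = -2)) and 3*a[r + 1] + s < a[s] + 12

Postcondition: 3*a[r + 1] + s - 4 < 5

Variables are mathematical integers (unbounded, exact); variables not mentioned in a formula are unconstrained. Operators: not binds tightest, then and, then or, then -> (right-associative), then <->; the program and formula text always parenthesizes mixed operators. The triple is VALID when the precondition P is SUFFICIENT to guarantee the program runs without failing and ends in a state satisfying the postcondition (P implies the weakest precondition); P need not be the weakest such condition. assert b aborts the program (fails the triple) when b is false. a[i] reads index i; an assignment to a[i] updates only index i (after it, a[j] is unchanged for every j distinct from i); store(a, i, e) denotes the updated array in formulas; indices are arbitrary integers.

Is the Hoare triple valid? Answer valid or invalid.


Working backward. After the program, the postcondition 3*a[r + 1] + s - 4 < 5 must hold; in canonical form it is 3*a[r + 1] + s < 9.
Before assert not (r = -2): (not (r = -2)) and 3*a[r + 1] + s < 9
Before data[s] := r - 7: (not (r = -2)) and 3*a[r + 1] + s < 9
Before s := s - a[s]: (not (r = -2)) and 3*a[r + 1] + s < a[s] + 9
The weakest precondition is (not (r = -2)) and 3*a[r + 1] + s < a[s] + 9.
Check whether (not (r = -2)) and 3*a[r + 1] + s < a[s] + 12 implies it.
Countermodel: at the initial state a = {[0] = 46563, [1] = 15524, elsewhere 46563}, r = 0, s = 0, the precondition holds but the weakest precondition fails.
Answer: invalid


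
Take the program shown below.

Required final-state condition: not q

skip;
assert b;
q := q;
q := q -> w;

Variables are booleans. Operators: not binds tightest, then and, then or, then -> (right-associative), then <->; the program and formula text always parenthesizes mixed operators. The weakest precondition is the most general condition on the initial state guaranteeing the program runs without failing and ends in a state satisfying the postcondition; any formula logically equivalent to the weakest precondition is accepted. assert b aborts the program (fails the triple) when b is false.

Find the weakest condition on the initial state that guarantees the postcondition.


Working backward. After the program, not q must hold.
Before q := q -> w: not (q -> w)
Before q := q: not (q -> w)
Before assert b: b and (not (q -> w))
Before skip: b and (not (q -> w))
Answer: WP = b and (not (q -> w))


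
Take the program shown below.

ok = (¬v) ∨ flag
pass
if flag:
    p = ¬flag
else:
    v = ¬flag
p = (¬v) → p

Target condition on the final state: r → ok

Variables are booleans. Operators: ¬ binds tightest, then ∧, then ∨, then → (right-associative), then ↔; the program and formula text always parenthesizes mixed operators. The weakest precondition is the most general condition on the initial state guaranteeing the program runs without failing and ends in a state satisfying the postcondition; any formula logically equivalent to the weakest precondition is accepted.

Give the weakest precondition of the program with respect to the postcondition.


Working backward. After the program, r → ok must hold.
Before p := (¬v) → p: r → ok
Then branch requires r → ok; else branch requires r → ok.
Before the if: (flag → (r → ok)) ∧ ((¬flag) → (r → ok))
Before skip: (flag → (r → ok)) ∧ ((¬flag) → (r → ok))
Before ok := (¬v) ∨ flag: (flag → (r → ((¬v) ∨ flag))) ∧ ((¬flag) → (r → ((¬v) ∨ flag)))
Answer: WP = (flag → (r → ((¬v) ∨ flag))) ∧ ((¬flag) → (r → ((¬v) ∨ flag)))


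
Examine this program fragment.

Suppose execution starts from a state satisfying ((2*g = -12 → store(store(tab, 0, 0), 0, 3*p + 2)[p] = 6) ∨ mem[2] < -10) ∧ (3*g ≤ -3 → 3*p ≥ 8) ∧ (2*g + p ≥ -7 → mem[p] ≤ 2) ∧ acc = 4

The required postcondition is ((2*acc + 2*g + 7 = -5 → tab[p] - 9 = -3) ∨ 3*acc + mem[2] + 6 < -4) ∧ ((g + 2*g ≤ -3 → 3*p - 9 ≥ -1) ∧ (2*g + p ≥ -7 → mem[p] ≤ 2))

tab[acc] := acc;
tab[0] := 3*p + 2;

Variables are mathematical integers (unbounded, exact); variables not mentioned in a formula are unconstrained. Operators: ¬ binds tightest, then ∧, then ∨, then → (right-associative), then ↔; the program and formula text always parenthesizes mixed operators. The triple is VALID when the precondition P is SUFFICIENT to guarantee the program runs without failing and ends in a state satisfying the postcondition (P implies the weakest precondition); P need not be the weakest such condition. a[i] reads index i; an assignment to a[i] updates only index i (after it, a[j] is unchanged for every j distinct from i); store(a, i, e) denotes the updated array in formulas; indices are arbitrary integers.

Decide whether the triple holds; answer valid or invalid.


Working backward. After the program, the postcondition ((2*acc + 2*g + 7 = -5 → tab[p] - 9 = -3) ∨ 3*acc + mem[2] + 6 < -4) ∧ ((g + 2*g ≤ -3 → 3*p - 9 ≥ -1) ∧ (2*g + p ≥ -7 → mem[p] ≤ 2)) must hold; in canonical form it is ((2*acc + 2*g = -12 → tab[p] = 6) ∨ mem[2] + 3*acc < -10) ∧ (3*g ≤ -3 → 3*p ≥ 8) ∧ (2*g + p ≥ -7 → mem[p] ≤ 2).
Before tab[0] := 3*p + 2: ((2*acc + 2*g = -12 → store(tab, 0, 3*p + 2)[p] = 6) ∨ mem[2] + 3*acc < -10) ∧ (3*g ≤ -3 → 3*p ≥ 8) ∧ (2*g + p ≥ -7 → mem[p] ≤ 2)
Before tab[acc] := acc: ((2*acc + 2*g = -12 → store(store(tab, acc, acc), 0, 3*p + 2)[p] = 6) ∨ mem[2] + 3*acc < -10) ∧ (3*g ≤ -3 → 3*p ≥ 8) ∧ (2*g + p ≥ -7 → mem[p] ≤ 2)
The weakest precondition is ((2*acc + 2*g = -12 → store(store(tab, acc, acc), 0, 3*p + 2)[p] = 6) ∨ mem[2] + 3*acc < -10) ∧ (3*g ≤ -3 → 3*p ≥ 8) ∧ (2*g + p ≥ -7 → mem[p] ≤ 2).
Check whether ((2*g = -12 → store(store(tab, 0, 0), 0, 3*p + 2)[p] = 6) ∨ mem[2] < -10) ∧ (3*g ≤ -3 → 3*p ≥ 8) ∧ (2*g + p ≥ -7 → mem[p] ≤ 2) ∧ acc = 4 implies it.
Countermodel: at the initial state acc = 4, g = -10, mem = {[0] = 5, [2] = 0, [3] = 5, [4] = 5, elsewhere 5}, p = 3, tab = {[0] = 8, [2] = 8, [3] = 9, [4] = 8, elsewhere 8}, the precondition holds but the weakest precondition fails.
Answer: invalid


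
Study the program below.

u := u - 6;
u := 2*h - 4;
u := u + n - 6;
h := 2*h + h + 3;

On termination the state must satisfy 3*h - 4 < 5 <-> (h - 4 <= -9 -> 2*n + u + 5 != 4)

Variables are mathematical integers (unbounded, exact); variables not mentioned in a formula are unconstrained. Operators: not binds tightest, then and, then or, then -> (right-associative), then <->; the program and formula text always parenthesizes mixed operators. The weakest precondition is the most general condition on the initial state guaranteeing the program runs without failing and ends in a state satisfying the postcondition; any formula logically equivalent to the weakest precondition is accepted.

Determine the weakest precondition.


Working backward. After the program, the postcondition 3*h - 4 < 5 <-> (h - 4 <= -9 -> 2*n + u + 5 != 4) must hold; in canonical form it is 3*h < 9 <-> (h <= -5 -> 2*n + u != -1).
Before h := 2*h + h + 3: 9*h < 0 <-> (3*h <= -8 -> 2*n + u != -1)
Before u := u + n - 6: 9*h < 0 <-> (3*h <= -8 -> 3*n + u != 5)
Before u := 2*h - 4: 9*h < 0 <-> (3*h <= -8 -> 2*h + 3*n != 9)
Before u := u - 6: 9*h < 0 <-> (3*h <= -8 -> 2*h + 3*n != 9)
Answer: WP = 9*h < 0 <-> (3*h <= -8 -> 2*h + 3*n != 9)


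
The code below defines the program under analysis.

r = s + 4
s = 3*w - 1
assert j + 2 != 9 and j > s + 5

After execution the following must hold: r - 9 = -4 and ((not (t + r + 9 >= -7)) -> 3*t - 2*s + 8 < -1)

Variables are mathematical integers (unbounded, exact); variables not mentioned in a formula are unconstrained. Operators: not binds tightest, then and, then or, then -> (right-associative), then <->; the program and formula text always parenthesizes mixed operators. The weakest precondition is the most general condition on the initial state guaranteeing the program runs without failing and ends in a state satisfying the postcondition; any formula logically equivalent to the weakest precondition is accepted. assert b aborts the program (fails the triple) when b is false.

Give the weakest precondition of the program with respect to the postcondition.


Working backward. After the program, the postcondition r - 9 = -4 and ((not (t + r + 9 >= -7)) -> 3*t - 2*s + 8 < -1) must hold; in canonical form it is r = 5 and ((not (r + t >= -16)) -> 3*t < 2*s - 9).
Before assert j + 2 != 9 and j > s + 5: j != 7 and j > s + 5 and r = 5 and ((not (r + t >= -16)) -> 3*t < 2*s - 9)
Before s := 3*w - 1: j != 7 and j > 3*w + 4 and r = 5 and ((not (r + t >= -16)) -> 3*t < 6*w - 11)
Before r := s + 4: j != 7 and j > 3*w + 4 and s = 1 and ((not (s + t >= -20)) -> 3*t < 6*w - 11)
Answer: WP = j != 7 and j > 3*w + 4 and s = 1 and ((not (s + t >= -20)) -> 3*t < 6*w - 11)


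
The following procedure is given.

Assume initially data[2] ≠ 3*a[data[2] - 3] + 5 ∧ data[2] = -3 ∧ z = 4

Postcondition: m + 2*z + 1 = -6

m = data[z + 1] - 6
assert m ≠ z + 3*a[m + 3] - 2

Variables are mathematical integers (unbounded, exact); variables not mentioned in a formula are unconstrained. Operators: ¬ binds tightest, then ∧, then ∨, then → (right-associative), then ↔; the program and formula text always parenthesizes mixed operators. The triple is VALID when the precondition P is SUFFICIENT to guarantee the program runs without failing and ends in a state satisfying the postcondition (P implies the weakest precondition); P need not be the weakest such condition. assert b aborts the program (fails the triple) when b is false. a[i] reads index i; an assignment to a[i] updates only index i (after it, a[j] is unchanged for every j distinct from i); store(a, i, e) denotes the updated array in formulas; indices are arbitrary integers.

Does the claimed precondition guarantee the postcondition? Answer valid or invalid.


Working backward. After the program, the postcondition m + 2*z + 1 = -6 must hold; in canonical form it is m + 2*z = -7.
Before assert m ≠ z + 3*a[m + 3] - 2: m ≠ 3*a[m + 3] + z - 2 ∧ m + 2*z = -7
Before m := data[z + 1] - 6: data[z + 1] ≠ 3*a[data[z + 1] - 3] + z + 4 ∧ data[z + 1] + 2*z = -1
The weakest precondition is data[z + 1] ≠ 3*a[data[z + 1] - 3] + z + 4 ∧ data[z + 1] + 2*z = -1.
Check whether data[2] ≠ 3*a[data[2] - 3] + 5 ∧ data[2] = -3 ∧ z = 4 implies it.
Countermodel: at the initial state a = {[-6] = 0, [0] = 0, [2] = 0, [5] = 0, elsewhere 0}, data = {[-6] = -3, [0] = -3, [2] = -3, [5] = 3, elsewhere -3}, z = 4, the precondition holds but the weakest precondition fails.
Answer: invalid
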